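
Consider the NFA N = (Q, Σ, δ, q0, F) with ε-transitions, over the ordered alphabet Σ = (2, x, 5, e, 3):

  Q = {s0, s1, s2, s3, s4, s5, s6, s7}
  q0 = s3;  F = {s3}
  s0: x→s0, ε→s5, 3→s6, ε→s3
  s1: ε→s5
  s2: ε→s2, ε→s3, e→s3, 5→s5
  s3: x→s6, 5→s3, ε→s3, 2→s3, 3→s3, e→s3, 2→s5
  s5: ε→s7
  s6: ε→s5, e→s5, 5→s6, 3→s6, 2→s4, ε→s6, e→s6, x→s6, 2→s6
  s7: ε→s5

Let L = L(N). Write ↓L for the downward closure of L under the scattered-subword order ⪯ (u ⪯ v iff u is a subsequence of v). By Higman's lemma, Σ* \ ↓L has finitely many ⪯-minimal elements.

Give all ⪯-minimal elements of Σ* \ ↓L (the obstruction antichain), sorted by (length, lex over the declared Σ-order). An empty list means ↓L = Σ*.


|Q|=8, |F|=1, |δ|=27 (10 ε).
min D↑ (2 st, q0=0, F={1}): 0:2→0,x→1,5→0,e→0,3→0 1:2→1,x→1,5→1,e→1,3→1.
'x': N↓-sim [5, 4] end={s4,s5,s6,s7} — reject; 1/1 single-dels accept.
1 words, ⪯-incomp.

min(Σ*\↓L) = [x].


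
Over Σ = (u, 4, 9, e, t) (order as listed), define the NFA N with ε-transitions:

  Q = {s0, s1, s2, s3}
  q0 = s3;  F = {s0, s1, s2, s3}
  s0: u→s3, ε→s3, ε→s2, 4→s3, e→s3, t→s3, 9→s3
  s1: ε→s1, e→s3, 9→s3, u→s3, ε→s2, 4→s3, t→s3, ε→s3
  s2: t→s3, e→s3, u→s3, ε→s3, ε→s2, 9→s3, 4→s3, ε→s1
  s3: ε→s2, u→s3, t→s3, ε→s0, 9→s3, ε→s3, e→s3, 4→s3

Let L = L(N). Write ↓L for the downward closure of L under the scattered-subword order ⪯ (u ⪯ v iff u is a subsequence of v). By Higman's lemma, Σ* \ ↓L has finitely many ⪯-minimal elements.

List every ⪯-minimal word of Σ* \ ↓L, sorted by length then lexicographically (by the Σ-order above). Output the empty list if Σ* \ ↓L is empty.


|Q|=4, |F|=4, |δ|=31 (11 ε).
min D↑ (1 st, q0=0, F={}): 0:u→0,4→0,9→0,e→0,t→0 (ε-aug+det+¬).
L(D↑) = ∅; no obstructions.

min(Σ*\↓L) = [].


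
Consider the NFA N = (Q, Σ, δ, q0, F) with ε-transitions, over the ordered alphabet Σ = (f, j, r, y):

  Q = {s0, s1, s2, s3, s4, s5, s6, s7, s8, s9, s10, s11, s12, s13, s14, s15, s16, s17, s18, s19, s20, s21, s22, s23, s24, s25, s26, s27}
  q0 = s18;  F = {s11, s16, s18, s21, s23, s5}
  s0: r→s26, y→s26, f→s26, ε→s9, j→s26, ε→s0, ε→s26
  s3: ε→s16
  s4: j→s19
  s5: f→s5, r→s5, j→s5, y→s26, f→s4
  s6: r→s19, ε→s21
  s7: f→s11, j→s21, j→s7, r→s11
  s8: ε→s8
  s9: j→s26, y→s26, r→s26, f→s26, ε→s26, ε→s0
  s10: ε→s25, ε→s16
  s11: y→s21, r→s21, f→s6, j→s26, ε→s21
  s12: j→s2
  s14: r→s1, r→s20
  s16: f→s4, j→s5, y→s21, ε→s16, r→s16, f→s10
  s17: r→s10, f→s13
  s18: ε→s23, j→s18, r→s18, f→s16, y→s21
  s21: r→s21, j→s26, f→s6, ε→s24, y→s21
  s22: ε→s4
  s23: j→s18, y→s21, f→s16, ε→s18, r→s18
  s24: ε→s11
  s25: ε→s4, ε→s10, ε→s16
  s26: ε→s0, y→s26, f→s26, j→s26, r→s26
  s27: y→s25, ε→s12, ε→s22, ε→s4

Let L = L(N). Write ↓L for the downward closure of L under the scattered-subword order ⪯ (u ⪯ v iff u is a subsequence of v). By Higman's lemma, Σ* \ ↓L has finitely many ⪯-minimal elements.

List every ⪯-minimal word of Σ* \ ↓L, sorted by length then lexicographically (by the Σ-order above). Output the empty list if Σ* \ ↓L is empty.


A = [yj, fjy].

|Q|=28, |F|=6, |δ|=74 (24 ε).
min D↑ (5 st, q0=0, F={4}): 0:f→1,j→0,r→0,y→2 1:f→1,j→3,r→1,y→2 2:f→2,j→4,r→2,y→2 3:f→3,j→3,r→3,y→4 4:f→4,j→4,r→4,y→4.
'yj': run [15, 8, 3] end={s0,s26,s9} ∉↓L; 2/2 del acc.
'fjy': run [15, 13, 6, 3] end={s0,s26,s9} rej; 3/3 deletions ∈↓L.
2 words, ⪯-incomp.


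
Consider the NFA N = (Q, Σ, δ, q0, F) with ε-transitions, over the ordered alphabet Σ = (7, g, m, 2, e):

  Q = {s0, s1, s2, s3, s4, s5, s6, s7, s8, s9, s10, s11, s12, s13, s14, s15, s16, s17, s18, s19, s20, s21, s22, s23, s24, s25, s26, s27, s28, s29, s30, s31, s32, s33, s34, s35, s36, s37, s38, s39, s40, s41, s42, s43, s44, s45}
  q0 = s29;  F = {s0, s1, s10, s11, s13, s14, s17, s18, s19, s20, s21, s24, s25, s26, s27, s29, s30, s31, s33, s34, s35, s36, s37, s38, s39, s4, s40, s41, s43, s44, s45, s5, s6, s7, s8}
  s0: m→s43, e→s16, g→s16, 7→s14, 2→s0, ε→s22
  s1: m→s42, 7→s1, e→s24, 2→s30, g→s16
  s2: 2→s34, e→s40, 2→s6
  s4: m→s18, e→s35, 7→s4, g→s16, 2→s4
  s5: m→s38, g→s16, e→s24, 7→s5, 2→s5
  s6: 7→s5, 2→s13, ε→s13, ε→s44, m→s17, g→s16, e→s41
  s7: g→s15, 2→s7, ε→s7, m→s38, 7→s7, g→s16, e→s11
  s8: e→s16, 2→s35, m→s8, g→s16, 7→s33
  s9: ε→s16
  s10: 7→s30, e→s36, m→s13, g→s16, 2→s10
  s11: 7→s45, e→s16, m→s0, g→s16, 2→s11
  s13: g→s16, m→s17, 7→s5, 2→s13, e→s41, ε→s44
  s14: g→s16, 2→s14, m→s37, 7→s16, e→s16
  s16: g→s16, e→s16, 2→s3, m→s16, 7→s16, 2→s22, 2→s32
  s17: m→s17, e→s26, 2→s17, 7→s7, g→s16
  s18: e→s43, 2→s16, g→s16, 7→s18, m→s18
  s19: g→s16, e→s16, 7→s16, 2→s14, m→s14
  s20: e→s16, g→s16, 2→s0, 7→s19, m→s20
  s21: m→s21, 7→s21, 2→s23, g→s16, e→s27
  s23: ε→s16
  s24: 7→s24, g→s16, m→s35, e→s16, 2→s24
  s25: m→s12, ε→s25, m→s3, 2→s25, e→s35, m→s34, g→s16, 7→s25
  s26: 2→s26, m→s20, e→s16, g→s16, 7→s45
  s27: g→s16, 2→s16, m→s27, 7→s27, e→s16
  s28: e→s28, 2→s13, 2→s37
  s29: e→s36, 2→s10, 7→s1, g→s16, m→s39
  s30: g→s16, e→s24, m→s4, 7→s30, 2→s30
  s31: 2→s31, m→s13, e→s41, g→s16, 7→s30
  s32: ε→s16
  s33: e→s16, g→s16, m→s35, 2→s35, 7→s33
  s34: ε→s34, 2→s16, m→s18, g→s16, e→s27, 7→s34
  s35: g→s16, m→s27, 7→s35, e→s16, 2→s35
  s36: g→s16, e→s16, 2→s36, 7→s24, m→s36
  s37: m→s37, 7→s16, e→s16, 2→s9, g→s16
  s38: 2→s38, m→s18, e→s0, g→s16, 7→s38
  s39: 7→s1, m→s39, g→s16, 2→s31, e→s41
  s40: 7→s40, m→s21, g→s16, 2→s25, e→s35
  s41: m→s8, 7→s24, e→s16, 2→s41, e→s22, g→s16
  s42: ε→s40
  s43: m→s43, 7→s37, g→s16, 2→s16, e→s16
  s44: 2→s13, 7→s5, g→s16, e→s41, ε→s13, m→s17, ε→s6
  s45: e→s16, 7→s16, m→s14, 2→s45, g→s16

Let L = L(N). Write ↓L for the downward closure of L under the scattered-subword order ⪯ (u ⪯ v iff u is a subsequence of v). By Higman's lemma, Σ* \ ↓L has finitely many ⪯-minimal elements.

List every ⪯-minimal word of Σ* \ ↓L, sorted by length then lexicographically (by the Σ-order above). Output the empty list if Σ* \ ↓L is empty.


A = [g, ee, 7mm2, mem2m2, 2mme77].

|Q|=46, |F|=35, |δ|=205 (13 ε).
min D↑ (34 st, q0=0, F={2}): 0:7→1,g→2,m→3,2→4,e→5 1:7→1,g→2,m→6,2→7,e→8 2:7→2,g→2,m→2,2→2,e→2 3:7→1,g→2,m→3,2→9,e→10 4:7→7,g→2,m→11,2→4,e→5 5:7→8,g→2,m→5,2→5,e→2 6:7→6,g→2,m→12,2→13,e→14 7:7→7,g→2,m→15,2→7,e→8 8:7→8,g→2,m→14,2→8,e→2 9:7→7,g→2,m→11,2→9,e→10 10:7→8,g→2,m→16,2→10,e→2 11:7→17,g→2,m→18,2→11,e→10 12:7→12,g→2,m→12,2→2,e→19 13:7→13,g→2,m→20,2→13,e→14 14:7→14,g→2,m→19,2→14,e→2 15:7→15,g→2,m→21,2→15,e→14 16:7→22,g→2,m→16,2→14,e→2 17:7→17,g→2,m→23,2→17,e→8 18:7→24,g→2,m→18,2→18,e→25 19:7→19,g→2,m→19,2→2,e→2 20:7→20,g→2,m→21,2→2,e→19 21:7→21,g→2,m→21,2→2,e→26 22:7→22,g→2,m→14,2→14,e→2 23:7→23,g→2,m→21,2→23,e→27 24:7→24,g→2,m→23,2→24,e→28 25:7→29,g→2,m→30,2→25,e→2 26:7→31,g→2,m→26,2→2,e→2 27:7→32,g→2,m→26,2→27,e→2 28:7→29,g→2,m→27,2→28,e→2 29:7→2,g→2,m→32,2→29,e→2 30:7→33,g→2,m→30,2→27,e→2 31:7→2,g→2,m→31,2→2,e→2 32:7→2,g→2,m→31,2→32,e→2 33:7→2,g→2,m→32,2→32,e→2 (ε-aug+det+¬).
'g': |S_i|=[44, 5] end={s15,s16,s22,s3,s32} ∉↓L; 1/1 deletions ∈↓L.
'ee': run [44, 21, 4] end={s16,s22,s3,s32} rej; 2/2 del acc.
'7mm2': |S_i|=[44, 31, 21, 13, 6] end={s16,s22,s23,s3,s32,s9} rej; 4/4 single-dels accept.
'mem2m2': run [44, 42, 20, 15, 11, 8, 5] end={s16,s22,s3,s32,s9} ∉↓L; 6/6 del acc.
'2mme77': N↓-sim [44, 38, 33, 25, 14, 9, 4] end={s16,s22,s3,s32} ∉↓L; 6/6 deletions ∈↓L.
5 obstructions.


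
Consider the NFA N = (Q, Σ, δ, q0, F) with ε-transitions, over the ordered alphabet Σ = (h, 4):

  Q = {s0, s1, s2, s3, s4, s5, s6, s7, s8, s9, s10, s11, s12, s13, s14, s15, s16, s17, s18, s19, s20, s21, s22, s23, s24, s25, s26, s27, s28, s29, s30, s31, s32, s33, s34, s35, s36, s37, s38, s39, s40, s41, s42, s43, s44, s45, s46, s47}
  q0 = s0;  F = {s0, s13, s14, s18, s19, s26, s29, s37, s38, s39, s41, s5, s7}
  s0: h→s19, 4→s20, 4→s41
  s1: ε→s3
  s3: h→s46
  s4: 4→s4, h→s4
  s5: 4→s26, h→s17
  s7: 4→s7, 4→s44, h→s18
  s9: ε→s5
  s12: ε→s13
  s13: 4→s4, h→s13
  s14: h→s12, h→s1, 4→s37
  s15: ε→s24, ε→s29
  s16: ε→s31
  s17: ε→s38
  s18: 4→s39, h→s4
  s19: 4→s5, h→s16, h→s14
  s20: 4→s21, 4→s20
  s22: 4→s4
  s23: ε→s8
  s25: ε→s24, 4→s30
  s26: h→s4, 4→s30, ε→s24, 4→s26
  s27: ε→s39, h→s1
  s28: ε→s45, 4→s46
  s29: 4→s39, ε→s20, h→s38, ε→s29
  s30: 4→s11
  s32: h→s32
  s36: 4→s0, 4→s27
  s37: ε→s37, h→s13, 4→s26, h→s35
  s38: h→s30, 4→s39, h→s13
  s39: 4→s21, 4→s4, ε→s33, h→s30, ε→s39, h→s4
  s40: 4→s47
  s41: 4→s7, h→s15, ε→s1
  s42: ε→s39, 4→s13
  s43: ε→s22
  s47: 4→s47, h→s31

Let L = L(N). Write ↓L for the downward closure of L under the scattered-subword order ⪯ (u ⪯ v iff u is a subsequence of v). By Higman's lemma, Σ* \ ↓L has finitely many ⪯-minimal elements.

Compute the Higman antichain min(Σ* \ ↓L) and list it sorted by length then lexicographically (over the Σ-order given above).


|Q|=48, |F|=13, |δ|=72 (20 ε).
min D↑ (14 st, q0=0, F={13}): 0:h→1,4→2 1:h→3,4→4 2:h→5,4→6 3:h→7,4→8 4:h→9,4→10 5:h→9,4→11 6:h→12,4→6 7:h→7,4→13 8:h→7,4→10 9:h→7,4→11 10:h→13,4→10 11:h→13,4→13 12:h→13,4→11 13:h→13,4→13 [Hopcroft].
'hhh4': run [30, 26, 20, 9, 2] end={s11,s4} — reject; 4/4 deletions ∈↓L.
'h44h': N↓-sim [30, 26, 15, 9, 3] end={s11,s30,s4} ∉↓L; 4/4 deletions ∈↓L.
'4h4h': run [30, 24, 16, 7, 3] end={s11,s30,s4} ∉↓L; 4/4 single-dels accept.
'4h44': run [30, 24, 16, 7, 4] end={s11,s20,s21,s4} ∉↓L; 4/4 deletions ∈↓L.
'44hh': N↓-sim [30, 24, 12, 7, 3] end={s11,s30,s4} ∉↓L; 4/4 single-dels accept.
5 words, ⪯-incomp.

Antichain: [hhh4, h44h, 4h4h, 4h44, 44hh].


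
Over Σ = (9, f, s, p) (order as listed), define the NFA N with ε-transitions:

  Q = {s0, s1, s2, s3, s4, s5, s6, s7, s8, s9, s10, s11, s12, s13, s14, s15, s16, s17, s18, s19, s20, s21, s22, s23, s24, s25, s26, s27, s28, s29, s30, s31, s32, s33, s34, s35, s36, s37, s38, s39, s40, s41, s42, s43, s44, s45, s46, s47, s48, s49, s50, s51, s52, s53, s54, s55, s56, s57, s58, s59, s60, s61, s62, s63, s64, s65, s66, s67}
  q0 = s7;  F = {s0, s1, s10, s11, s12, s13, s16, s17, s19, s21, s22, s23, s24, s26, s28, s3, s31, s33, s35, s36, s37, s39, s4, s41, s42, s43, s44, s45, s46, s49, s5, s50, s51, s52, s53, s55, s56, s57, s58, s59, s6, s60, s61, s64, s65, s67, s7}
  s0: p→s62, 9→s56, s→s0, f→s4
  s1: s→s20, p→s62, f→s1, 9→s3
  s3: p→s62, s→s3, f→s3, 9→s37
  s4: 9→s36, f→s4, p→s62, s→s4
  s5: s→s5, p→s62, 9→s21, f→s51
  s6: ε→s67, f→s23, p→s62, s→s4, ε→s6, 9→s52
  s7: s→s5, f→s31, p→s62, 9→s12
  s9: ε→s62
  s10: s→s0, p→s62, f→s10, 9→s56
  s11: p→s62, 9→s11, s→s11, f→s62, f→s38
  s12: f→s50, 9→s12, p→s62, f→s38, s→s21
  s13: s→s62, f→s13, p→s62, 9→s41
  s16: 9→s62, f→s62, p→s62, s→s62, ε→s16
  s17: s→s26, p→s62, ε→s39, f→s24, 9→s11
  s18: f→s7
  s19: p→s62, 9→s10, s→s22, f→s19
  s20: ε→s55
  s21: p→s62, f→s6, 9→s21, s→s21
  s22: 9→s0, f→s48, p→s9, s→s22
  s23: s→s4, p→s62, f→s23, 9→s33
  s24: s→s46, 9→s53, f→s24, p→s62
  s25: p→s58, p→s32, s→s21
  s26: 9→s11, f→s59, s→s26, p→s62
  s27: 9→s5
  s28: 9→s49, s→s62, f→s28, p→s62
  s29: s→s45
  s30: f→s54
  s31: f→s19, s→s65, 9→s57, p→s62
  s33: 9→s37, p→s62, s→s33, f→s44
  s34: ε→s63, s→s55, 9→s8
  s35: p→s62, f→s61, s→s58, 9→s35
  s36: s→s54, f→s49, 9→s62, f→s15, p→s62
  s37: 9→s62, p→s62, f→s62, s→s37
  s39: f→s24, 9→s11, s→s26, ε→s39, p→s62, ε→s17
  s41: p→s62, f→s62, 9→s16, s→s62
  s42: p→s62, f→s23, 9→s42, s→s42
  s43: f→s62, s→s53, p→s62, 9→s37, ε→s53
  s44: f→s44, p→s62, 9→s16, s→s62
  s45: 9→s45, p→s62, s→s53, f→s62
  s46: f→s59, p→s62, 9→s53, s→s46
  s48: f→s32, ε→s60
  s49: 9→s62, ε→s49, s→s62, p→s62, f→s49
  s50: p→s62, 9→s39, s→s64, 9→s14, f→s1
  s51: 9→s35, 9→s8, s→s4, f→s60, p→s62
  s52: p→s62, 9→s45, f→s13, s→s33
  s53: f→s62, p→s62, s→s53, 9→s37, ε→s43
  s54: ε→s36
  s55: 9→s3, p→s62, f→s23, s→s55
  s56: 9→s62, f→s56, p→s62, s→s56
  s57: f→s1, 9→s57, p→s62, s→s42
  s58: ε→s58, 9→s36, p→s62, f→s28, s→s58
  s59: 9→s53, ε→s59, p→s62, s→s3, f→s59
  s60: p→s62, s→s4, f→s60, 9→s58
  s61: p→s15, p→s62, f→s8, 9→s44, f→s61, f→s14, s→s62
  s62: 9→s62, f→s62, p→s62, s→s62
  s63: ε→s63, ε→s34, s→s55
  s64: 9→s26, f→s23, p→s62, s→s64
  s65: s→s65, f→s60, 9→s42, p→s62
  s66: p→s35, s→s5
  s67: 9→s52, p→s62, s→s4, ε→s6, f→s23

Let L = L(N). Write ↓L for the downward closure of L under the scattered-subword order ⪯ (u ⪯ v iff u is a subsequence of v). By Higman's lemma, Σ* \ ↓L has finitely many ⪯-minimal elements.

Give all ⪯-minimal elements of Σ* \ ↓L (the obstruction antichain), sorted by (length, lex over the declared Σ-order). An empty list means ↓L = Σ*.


A = [p, 9f99f, ff999, sf9fs, sfs99].

|Q|=68, |F|=47, |δ|=232 (19 ε).
min D↑ (45 st, q0=0, F={4}): 0:9→1,f→2,s→3,p→4 1:9→1,f→5,s→6,p→4 2:9→7,f→8,s→9,p→4 3:9→6,f→10,s→3,p→4 4:9→4,f→4,s→4,p→4 5:9→11,f→12,s→13,p→4 6:9→6,f→14,s→6,p→4 7:9→7,f→12,s→15,p→4 8:9→16,f→8,s→17,p→4 9:9→15,f→18,s→9,p→4 10:9→19,f→18,s→20,p→4 11:9→21,f→22,s→23,p→4 12:9→24,f→12,s→25,p→4 13:9→23,f→26,s→13,p→4 14:9→27,f→26,s→20,p→4 15:9→15,f→26,s→15,p→4 16:9→28,f→16,s→29,p→4 17:9→29,f→18,s→17,p→4 18:9→30,f→18,s→20,p→4 19:9→19,f→31,s→30,p→4 20:9→32,f→20,s→20,p→4 21:9→21,f→4,s→21,p→4 22:9→33,f→22,s→34,p→4 23:9→21,f→35,s→23,p→4 24:9→36,f→24,s→24,p→4 25:9→24,f→26,s→25,p→4 26:9→37,f→26,s→20,p→4 27:9→38,f→39,s→37,p→4 28:9→4,f→28,s→28,p→4 29:9→28,f→20,s→29,p→4 30:9→32,f→40,s→30,p→4 31:9→41,f→31,s→4,p→4 32:9→4,f→42,s→32,p→4 33:9→36,f→4,s→33,p→4 34:9→33,f→35,s→34,p→4 35:9→33,f→35,s→24,p→4 36:9→4,f→4,s→36,p→4 37:9→36,f→41,s→37,p→4 38:9→38,f→4,s→33,p→4 39:9→43,f→39,s→4,p→4 40:9→42,f→40,s→4,p→4 41:9→44,f→41,s→4,p→4 42:9→4,f→42,s→4,p→4 43:9→44,f→4,s→4,p→4 44:9→4,f→4,s→4,p→4 (ε-aug+det+¬).
'p': N↓-sim [57, 3] end={s15,s62,s9} — reject; 1/1 del acc.
'9f99f': run [57, 46, 40, 26, 9, 2] end={s38,s62} ∉↓L; 5/5 single-dels accept.
'ff999': |S_i|=[57, 53, 37, 19, 8, 1] end={s62} — reject; 5/5 single-dels accept.
'sf9fs': |S_i|=[57, 46, 33, 21, 11, 1] end={s62} — reject; 5/5 deletions ∈↓L.
'sfs99': run [57, 46, 33, 16, 7, 1] end={s62} — reject; 5/5 single-dels accept.
5 minimals (antichain).


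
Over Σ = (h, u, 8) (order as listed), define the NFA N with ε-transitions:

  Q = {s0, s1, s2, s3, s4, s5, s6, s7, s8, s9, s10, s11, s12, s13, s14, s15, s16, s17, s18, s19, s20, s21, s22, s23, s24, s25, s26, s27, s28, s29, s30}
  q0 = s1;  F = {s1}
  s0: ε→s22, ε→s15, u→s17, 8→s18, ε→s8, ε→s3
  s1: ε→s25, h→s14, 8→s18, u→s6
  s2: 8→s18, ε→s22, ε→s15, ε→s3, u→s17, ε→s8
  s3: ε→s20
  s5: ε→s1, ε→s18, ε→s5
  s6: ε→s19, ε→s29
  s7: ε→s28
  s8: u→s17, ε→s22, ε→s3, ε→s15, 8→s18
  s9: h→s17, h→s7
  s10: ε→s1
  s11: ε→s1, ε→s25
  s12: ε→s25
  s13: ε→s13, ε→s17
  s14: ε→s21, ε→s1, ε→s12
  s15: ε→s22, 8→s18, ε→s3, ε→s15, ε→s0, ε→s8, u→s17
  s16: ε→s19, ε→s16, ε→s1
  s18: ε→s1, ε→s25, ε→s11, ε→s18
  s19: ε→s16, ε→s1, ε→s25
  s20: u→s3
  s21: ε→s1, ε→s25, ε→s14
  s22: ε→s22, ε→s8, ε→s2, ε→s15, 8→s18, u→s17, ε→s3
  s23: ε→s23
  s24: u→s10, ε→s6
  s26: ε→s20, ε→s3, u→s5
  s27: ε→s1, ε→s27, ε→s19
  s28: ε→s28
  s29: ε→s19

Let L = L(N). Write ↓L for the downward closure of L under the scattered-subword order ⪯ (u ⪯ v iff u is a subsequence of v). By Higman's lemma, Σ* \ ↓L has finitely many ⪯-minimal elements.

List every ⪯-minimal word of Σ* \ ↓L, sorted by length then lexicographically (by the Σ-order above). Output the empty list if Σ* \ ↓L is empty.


min(Σ*\↓L) = [].

|Q|=31, |F|=1, |δ|=78 (60 ε).
min D↑ (1 st, q0=0, F={}): 0:h→0,u→0,8→0.
L(D↑) = ∅ ⇒ ↓L = Σ*.


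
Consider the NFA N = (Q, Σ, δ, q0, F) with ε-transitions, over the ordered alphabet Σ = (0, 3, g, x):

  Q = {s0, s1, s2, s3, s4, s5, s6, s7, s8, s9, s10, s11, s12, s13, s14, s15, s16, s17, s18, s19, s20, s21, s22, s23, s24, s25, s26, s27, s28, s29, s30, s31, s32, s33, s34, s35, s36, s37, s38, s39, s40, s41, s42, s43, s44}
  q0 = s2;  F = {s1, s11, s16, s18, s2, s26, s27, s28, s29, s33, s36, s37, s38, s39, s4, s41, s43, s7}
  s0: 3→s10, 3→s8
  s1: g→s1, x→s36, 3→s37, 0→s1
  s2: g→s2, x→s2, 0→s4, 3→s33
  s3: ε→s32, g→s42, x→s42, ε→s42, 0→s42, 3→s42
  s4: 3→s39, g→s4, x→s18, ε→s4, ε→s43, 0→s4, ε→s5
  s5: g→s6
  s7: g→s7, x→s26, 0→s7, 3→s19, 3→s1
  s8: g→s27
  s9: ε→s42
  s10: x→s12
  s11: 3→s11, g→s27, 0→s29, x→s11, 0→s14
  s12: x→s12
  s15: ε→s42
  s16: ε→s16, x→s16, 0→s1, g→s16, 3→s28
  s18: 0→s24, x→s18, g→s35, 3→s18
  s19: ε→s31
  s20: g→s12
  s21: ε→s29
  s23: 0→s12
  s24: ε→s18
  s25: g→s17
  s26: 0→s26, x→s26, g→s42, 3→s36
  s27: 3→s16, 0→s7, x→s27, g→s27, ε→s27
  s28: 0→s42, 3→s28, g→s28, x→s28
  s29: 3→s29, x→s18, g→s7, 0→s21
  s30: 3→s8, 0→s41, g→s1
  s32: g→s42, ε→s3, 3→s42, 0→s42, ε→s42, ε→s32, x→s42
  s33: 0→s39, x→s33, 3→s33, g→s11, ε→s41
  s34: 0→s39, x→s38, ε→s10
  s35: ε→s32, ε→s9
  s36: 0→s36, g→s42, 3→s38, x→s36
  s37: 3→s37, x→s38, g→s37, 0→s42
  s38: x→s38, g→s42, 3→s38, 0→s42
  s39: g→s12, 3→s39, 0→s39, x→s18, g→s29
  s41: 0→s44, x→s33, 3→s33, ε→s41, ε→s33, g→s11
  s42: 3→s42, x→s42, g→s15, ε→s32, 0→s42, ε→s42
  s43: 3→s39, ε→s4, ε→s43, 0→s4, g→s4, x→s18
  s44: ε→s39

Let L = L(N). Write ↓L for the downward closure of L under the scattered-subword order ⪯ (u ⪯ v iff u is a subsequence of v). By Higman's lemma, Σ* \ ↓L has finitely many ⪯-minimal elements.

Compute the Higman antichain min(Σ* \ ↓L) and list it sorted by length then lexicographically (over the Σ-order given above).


A = [0xg, 3gg330].

|Q|=45, |F|=18, |δ|=127 (26 ε).
min D↑ (17 st, q0=0, F={7}): 0:0→1,3→2,g→0,x→0 1:0→1,3→3,g→1,x→4 2:0→3,3→2,g→5,x→2 3:0→3,3→3,g→6,x→4 4:0→4,3→4,g→7,x→4 5:0→6,3→5,g→8,x→5 6:0→6,3→6,g→9,x→4 7:0→7,3→7,g→7,x→7 8:0→9,3→10,g→8,x→8 9:0→9,3→11,g→9,x→12 10:0→11,3→13,g→10,x→10 11:0→11,3→14,g→11,x→15 12:0→12,3→15,g→7,x→12 13:0→7,3→13,g→13,x→13 14:0→7,3→14,g→14,x→16 15:0→15,3→16,g→7,x→15 16:0→7,3→16,g→7,x→16 [Hopcroft].
'0xg': run [33, 26, 12, 6] end={s15,s3,s32,s35,s42,s9} rej; 3/3 del acc.
'3gg330': N↓-sim [33, 28, 24, 17, 12, 7, 4] end={s15,s3,s32,s42} — reject; 6/6 single-dels accept.
2 minimals (antichain).


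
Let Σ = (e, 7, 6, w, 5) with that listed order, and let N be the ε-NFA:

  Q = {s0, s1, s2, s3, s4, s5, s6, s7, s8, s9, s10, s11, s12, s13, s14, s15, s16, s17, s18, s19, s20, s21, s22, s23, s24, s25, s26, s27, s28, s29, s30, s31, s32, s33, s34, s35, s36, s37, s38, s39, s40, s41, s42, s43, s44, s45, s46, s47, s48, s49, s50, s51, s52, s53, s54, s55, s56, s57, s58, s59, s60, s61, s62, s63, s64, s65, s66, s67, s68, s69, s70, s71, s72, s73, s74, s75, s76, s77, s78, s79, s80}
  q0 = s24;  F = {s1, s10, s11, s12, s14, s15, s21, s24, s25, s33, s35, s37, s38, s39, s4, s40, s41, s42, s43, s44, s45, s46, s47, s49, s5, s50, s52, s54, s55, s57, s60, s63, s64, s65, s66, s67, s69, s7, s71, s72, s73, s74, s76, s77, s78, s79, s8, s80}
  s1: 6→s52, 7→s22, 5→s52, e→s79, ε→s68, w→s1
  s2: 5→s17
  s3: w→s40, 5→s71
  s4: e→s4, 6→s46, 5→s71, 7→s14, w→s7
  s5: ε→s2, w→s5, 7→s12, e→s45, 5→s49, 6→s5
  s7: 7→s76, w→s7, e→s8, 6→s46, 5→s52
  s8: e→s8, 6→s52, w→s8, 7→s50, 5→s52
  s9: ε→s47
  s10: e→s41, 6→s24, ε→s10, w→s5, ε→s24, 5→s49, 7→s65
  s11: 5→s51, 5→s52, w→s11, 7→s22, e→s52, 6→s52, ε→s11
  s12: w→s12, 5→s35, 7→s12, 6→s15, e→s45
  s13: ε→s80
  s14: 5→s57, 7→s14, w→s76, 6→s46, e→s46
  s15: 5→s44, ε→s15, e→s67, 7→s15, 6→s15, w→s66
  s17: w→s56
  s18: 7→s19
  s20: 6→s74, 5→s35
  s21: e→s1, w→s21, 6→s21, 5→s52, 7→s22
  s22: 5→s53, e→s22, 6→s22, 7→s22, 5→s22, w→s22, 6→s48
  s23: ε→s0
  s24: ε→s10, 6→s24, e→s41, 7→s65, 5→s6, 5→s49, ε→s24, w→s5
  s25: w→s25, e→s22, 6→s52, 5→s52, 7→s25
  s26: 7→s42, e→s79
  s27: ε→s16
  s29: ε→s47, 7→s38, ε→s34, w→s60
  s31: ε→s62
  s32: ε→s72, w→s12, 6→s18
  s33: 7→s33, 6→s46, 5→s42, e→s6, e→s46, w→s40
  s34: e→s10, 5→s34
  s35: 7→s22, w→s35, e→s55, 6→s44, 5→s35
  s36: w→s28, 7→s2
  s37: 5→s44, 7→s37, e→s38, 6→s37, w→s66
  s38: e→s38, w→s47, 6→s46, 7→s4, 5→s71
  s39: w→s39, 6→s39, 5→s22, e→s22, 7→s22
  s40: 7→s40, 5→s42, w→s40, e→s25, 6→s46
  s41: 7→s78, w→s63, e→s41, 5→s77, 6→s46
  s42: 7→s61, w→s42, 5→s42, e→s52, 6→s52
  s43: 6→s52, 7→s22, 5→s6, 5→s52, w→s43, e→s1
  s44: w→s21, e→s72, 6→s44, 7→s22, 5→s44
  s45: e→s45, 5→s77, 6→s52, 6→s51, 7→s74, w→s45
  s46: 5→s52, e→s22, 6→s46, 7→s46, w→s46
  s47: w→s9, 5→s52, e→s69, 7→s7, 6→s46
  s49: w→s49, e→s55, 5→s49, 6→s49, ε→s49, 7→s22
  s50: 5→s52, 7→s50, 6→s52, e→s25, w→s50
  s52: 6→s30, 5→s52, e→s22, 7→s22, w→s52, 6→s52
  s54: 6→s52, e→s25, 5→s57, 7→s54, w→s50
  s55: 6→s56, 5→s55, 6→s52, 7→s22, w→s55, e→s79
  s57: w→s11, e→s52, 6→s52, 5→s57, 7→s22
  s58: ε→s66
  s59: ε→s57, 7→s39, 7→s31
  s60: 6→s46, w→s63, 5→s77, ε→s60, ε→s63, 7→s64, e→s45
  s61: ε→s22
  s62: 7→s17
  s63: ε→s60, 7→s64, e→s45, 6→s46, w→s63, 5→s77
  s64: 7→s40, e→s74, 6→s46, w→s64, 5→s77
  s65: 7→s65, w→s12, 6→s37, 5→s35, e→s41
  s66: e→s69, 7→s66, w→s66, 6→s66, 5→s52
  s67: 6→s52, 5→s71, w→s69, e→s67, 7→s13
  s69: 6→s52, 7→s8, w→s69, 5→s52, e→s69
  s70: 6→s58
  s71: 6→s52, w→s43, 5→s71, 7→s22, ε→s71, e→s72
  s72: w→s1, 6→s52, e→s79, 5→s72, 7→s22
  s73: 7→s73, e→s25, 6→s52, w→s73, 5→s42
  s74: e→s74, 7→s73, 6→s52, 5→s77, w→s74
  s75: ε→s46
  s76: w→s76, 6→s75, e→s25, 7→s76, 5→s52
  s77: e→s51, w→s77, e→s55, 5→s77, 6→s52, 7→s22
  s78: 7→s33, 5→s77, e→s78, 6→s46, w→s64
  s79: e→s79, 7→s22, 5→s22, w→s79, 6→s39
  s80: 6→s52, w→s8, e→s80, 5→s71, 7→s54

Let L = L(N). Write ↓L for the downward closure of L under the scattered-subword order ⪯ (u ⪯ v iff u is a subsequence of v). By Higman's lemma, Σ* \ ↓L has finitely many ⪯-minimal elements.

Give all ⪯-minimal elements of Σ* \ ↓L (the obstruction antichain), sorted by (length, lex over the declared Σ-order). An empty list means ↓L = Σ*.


|Q|=81, |F|=48, |δ|=301 (25 ε).
min D↑ (47 st, q0=0, F={14}): 0:e→1,7→2,6→0,w→3,5→4 1:e→1,7→5,6→6,w→7,5→8 2:e→1,7→2,6→9,w→10,5→11 3:e→12,7→10,6→3,w→3,5→4 4:e→13,7→14,6→4,w→4,5→4 5:e→5,7→15,6→6,w→16,5→8 6:e→14,7→6,6→6,w→6,5→17 7:e→12,7→16,6→6,w→7,5→8 8:e→13,7→14,6→17,w→8,5→8 9:e→18,7→9,6→9,w→19,5→20 10:e→12,7→10,6→21,w→10,5→11 11:e→13,7→14,6→20,w→11,5→11 12:e→12,7→22,6→17,w→12,5→8 13:e→23,7→14,6→17,w→13,5→13 14:e→14,7→14,6→14,w→14,5→14 15:e→6,7→15,6→6,w→24,5→25 16:e→22,7→24,6→6,w→16,5→8 17:e→14,7→14,6→17,w→17,5→17 18:e→18,7→26,6→6,w→27,5→28 19:e→29,7→19,6→19,w→19,5→17 20:e→30,7→14,6→20,w→31,5→20 21:e→32,7→21,6→21,w→19,5→20 22:e→22,7→33,6→17,w→22,5→8 23:e→23,7→14,6→34,w→23,5→14 24:e→35,7→24,6→6,w→24,5→25 25:e→17,7→14,6→17,w→25,5→25 26:e→26,7→36,6→6,w→37,5→28 27:e→29,7→37,6→6,w→27,5→17 28:e→30,7→14,6→17,w→38,5→28 29:e→29,7→39,6→17,w→29,5→17 30:e→23,7→14,6→17,w→40,5→30 31:e→40,7→14,6→31,w→31,5→17 32:e→32,7→41,6→17,w→29,5→28 33:e→35,7→33,6→17,w→33,5→25 34:e→14,7→14,6→34,w→34,5→14 35:e→14,7→35,6→17,w→35,5→17 36:e→6,7→36,6→6,w→42,5→43 37:e→39,7→42,6→6,w→37,5→17 38:e→40,7→14,6→17,w→38,5→17 39:e→39,7→44,6→17,w→39,5→17 40:e→23,7→14,6→17,w→40,5→17 41:e→41,7→45,6→17,w→39,5→28 42:e→35,7→42,6→6,w→42,5→17 43:e→17,7→14,6→17,w→46,5→43 44:e→35,7→44,6→17,w→44,5→17 45:e→35,7→45,6→17,w→44,5→43 46:e→17,7→14,6→17,w→46,5→17 [Hopcroft].
'57': N↓-sim [62, 26, 4] end={s22,s48,s53,s61} ∉↓L; 2/2 deletions ∈↓L.
'e6e': |S_i|=[62, 48, 10, 3] end={s22,s48,s53} — reject; 3/3 deletions ∈↓L.
'we67': run [62, 52, 32, 8, 3] end={s22,s48,s53} — reject; 4/4 single-dels accept.
'5ee5': |S_i|=[62, 26, 13, 5, 3] end={s22,s48,s53} rej; 4/4 single-dels accept.
'e77ee': |S_i|=[62, 48, 39, 21, 8, 3] end={s22,s48,s53} — reject; 5/5 del acc.
'76w5e': run [62, 56, 39, 25, 7, 3] end={s22,s48,s53} ∉↓L; 5/5 deletions ∈↓L.
6 words, ⪯-incomp.

min(Σ*\↓L) = [57, e6e, we67, 5ee5, e77ee, 76w5e].


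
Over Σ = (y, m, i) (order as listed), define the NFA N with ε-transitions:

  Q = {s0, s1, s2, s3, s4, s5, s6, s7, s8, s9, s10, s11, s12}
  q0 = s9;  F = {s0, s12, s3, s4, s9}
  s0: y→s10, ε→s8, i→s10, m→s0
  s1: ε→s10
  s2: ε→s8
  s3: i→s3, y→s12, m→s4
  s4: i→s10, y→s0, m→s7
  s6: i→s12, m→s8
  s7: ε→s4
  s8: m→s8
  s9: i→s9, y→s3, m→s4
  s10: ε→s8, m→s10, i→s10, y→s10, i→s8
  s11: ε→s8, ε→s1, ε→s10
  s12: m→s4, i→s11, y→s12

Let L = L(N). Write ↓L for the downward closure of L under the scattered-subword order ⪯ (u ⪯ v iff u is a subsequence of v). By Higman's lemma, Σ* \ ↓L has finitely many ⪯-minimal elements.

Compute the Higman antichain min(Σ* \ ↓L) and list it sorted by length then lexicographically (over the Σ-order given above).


|Q|=13, |F|=5, |δ|=30 (8 ε).
min D↑ (6 st, q0=0, F={5}): 0:y→1,m→2,i→0 1:y→3,m→2,i→1 2:y→4,m→2,i→5 3:y→3,m→2,i→5 4:y→5,m→4,i→5 5:y→5,m→5,i→5.
'mi': run [10, 5, 2] end={s10,s8} — reject; 2/2 single-dels accept.
'yyi': N↓-sim [10, 9, 8, 4] end={s1,s10,s11,s8} rej; 3/3 single-dels accept.
'myy': |S_i|=[10, 5, 3, 2] end={s10,s8} — reject; 3/3 del acc.
3 obstructions.

min(Σ*\↓L) = [mi, yyi, myy].


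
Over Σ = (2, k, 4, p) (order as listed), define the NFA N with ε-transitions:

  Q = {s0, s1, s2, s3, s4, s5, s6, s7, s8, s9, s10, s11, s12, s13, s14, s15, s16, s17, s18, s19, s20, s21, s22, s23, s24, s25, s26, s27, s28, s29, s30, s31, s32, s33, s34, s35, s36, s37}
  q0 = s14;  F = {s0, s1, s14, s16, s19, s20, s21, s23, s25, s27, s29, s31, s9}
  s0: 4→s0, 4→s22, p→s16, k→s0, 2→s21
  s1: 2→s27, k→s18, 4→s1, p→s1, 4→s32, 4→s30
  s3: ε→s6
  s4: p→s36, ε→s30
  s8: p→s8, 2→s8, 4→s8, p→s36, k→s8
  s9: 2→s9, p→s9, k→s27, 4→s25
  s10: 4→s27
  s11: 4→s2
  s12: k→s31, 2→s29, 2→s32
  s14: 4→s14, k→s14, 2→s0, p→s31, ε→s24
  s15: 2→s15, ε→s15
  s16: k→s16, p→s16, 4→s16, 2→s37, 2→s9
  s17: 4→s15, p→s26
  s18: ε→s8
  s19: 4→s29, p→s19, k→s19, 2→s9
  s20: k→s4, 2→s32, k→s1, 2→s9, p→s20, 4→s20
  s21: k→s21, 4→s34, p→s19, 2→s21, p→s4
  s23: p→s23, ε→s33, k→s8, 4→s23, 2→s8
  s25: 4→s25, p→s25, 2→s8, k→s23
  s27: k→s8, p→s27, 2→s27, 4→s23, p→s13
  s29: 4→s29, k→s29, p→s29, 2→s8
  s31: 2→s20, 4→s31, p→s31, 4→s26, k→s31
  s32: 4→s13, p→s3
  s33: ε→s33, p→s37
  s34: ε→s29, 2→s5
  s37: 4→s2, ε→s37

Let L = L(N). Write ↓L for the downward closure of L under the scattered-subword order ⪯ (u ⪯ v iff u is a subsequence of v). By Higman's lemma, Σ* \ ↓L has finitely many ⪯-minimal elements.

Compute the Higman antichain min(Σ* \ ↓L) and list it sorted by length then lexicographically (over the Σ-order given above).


|Q|=38, |F|=13, |δ|=89 (9 ε).
min D↑ (14 st, q0=0, F={10}): 0:2→1,k→0,4→0,p→2 1:2→3,k→1,4→1,p→4 2:2→5,k→2,4→2,p→2 3:2→3,k→3,4→6,p→7 4:2→8,k→4,4→4,p→4 5:2→8,k→9,4→5,p→5 6:2→10,k→6,4→6,p→6 7:2→8,k→7,4→6,p→7 8:2→8,k→11,4→12,p→8 9:2→11,k→10,4→9,p→9 10:2→10,k→10,4→10,p→10 11:2→11,k→10,4→13,p→11 12:2→10,k→13,4→12,p→12 13:2→10,k→10,4→13,p→13 (ε-aug+det+¬).
'2242': run [30, 26, 20, 11, 3] end={s36,s5,s8} ∉↓L; 4/4 del acc.
'p2kk': N↓-sim [30, 23, 18, 15, 3] end={s18,s36,s8} — reject; 4/4 single-dels accept.
2 minimals (antichain).

A = [2242, p2kk].


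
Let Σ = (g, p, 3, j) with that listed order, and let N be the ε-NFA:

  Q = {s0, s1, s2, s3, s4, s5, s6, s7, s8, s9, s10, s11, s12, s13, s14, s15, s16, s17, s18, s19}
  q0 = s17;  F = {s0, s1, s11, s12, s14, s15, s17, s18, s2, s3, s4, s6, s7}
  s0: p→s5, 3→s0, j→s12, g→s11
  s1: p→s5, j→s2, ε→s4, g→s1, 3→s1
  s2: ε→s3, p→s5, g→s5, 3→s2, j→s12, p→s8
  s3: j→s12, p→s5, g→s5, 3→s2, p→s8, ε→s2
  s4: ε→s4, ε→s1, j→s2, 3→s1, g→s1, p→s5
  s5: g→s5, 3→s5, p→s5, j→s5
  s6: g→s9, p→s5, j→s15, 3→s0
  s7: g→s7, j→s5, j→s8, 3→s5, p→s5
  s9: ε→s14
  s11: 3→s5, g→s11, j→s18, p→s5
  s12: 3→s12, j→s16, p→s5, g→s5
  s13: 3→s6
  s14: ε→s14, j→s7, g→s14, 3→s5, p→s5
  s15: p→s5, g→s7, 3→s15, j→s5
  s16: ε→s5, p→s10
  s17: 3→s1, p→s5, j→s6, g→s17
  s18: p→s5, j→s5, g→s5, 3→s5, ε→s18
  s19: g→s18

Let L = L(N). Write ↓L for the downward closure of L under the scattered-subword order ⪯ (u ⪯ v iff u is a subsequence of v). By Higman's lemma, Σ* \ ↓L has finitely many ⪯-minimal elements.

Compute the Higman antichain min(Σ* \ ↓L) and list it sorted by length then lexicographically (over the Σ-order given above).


min(Σ*\↓L) = [p, 3jg, jg3, jjj].

|Q|=20, |F|=13, |δ|=71 (9 ε).
min D↑ (12 st, q0=0, F={1}): 0:g→0,p→1,3→2,j→3 1:g→1,p→1,3→1,j→1 2:g→2,p→1,3→2,j→4 3:g→5,p→1,3→6,j→7 4:g→1,p→1,3→4,j→8 5:g→5,p→1,3→1,j→9 6:g→10,p→1,3→6,j→8 7:g→9,p→1,3→7,j→1 8:g→1,p→1,3→8,j→1 9:g→9,p→1,3→1,j→1 10:g→10,p→1,3→1,j→11 11:g→1,p→1,3→1,j→1 (ε-aug+det+¬).
'p': N↓-sim [18, 3] end={s10,s5,s8} ∉↓L; 1/1 del acc.
'3jg': run [18, 14, 8, 1] end={s5} — reject; 3/3 del acc.
'jg3': N↓-sim [18, 15, 7, 1] end={s5} ∉↓L; 3/3 del acc.
'jjj': run [18, 15, 8, 4] end={s10,s16,s5,s8} ∉↓L; 3/3 single-dels accept.
4 minimals (antichain).


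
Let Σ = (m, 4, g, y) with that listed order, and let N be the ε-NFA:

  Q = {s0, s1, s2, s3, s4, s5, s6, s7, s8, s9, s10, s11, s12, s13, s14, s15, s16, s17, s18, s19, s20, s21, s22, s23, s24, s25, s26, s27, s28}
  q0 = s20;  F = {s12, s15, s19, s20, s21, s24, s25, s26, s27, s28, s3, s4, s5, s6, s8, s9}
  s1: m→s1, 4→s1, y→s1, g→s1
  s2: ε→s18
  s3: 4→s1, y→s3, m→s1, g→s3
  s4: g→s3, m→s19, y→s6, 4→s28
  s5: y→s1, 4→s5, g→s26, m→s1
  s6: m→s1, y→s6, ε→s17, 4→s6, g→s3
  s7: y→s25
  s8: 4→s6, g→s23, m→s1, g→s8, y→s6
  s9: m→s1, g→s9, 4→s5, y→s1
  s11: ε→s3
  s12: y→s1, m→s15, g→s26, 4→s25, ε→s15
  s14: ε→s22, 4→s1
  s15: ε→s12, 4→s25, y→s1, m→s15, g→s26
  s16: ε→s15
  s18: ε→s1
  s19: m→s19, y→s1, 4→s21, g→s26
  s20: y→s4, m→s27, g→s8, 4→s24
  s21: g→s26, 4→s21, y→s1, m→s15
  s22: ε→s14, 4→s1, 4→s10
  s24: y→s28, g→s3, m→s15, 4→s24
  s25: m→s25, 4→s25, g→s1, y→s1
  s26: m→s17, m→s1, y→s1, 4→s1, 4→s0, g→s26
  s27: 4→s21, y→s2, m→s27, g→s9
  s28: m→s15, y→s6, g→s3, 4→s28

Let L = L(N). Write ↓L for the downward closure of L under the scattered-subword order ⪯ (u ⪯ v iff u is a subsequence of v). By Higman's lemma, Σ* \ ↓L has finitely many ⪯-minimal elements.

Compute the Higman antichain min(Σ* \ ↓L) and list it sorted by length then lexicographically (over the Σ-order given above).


Antichain: [my, gm, 4g4, yg4, yym, 4m4g].

|Q|=29, |F|=16, |δ|=84 (9 ε).
min D↑ (16 st, q0=0, F={7}): 0:m→1,4→2,g→3,y→4 1:m→1,4→5,g→6,y→7 2:m→8,4→2,g→9,y→10 3:m→7,4→11,g→3,y→11 4:m→12,4→10,g→9,y→11 5:m→8,4→5,g→13,y→7 6:m→7,4→14,g→6,y→7 7:m→7,4→7,g→7,y→7 8:m→8,4→15,g→13,y→7 9:m→7,4→7,g→9,y→9 10:m→8,4→10,g→9,y→11 11:m→7,4→11,g→9,y→11 12:m→12,4→5,g→13,y→7 13:m→7,4→7,g→13,y→7 14:m→7,4→14,g→13,y→7 15:m→15,4→15,g→7,y→7.
'my': N↓-sim [22, 14, 3] end={s1,s18,s2} — reject; 2/2 single-dels accept.
'gm': |S_i|=[22, 10, 2] end={s1,s17} — reject; 2/2 del acc.
'4g4': |S_i|=[22, 13, 5, 2] end={s0,s1} — reject; 3/3 deletions ∈↓L.
'yg4': run [22, 15, 5, 2] end={s0,s1} ∉↓L; 3/3 single-dels accept.
'yym': |S_i|=[22, 15, 4, 1] end={s1} rej; 3/3 del acc.
'4m4g': N↓-sim [22, 13, 7, 3, 1] end={s1} ∉↓L; 4/4 single-dels accept.
6 minimals (antichain).


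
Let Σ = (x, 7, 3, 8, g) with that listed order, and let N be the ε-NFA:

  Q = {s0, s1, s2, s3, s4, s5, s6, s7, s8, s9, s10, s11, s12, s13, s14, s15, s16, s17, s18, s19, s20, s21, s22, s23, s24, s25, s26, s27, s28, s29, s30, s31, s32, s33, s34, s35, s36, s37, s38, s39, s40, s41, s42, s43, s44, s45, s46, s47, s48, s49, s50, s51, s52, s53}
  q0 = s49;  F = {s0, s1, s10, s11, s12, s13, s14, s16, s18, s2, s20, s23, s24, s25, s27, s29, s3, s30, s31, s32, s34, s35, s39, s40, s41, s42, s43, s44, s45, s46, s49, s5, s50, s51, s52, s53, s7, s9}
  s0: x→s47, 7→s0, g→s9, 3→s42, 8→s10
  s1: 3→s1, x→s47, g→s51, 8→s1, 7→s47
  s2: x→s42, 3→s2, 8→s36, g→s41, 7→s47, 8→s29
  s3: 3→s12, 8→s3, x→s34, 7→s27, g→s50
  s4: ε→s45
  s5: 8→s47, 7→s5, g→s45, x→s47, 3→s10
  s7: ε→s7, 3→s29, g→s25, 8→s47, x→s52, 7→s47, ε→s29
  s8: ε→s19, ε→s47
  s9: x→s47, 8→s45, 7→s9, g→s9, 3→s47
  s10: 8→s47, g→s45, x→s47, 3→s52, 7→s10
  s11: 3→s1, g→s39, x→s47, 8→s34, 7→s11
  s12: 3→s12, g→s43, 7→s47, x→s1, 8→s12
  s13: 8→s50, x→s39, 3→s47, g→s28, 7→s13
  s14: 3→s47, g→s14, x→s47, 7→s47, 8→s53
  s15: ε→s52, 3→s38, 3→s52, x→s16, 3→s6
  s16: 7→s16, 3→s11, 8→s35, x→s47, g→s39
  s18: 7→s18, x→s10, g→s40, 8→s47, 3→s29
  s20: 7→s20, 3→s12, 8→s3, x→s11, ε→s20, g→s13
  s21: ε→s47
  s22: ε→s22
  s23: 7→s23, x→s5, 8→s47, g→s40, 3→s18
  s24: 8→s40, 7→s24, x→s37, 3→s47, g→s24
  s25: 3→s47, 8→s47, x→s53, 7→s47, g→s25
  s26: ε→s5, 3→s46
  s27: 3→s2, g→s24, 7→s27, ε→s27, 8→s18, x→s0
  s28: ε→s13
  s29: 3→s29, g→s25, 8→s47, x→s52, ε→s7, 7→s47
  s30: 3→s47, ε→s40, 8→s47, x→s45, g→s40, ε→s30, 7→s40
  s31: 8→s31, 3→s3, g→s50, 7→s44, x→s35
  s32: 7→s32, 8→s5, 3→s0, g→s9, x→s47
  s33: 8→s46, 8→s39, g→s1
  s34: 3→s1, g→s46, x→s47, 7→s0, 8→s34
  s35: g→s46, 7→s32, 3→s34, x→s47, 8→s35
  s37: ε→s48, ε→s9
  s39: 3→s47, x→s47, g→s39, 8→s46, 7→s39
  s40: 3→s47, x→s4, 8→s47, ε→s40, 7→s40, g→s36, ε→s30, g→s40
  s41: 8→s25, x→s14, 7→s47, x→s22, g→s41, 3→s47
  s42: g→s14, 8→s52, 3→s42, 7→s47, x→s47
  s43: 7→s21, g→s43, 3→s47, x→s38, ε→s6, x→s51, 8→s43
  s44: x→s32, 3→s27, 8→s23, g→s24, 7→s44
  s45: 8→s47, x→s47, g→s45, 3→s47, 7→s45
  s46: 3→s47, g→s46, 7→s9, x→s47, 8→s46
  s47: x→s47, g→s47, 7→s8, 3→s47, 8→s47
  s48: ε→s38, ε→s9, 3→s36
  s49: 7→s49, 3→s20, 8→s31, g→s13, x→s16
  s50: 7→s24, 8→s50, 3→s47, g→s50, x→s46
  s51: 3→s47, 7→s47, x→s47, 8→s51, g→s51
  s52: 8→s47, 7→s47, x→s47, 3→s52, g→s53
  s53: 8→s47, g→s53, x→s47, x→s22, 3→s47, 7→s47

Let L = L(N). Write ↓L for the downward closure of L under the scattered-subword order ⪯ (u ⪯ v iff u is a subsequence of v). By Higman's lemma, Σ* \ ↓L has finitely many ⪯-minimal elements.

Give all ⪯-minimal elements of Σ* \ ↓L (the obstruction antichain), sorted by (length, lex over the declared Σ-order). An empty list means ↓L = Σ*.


A = [xx, g3, 337, 8788].

|Q|=54, |F|=38, |δ|=231 (22 ε).
min D↑ (37 st, q0=0, F={5}): 0:x→1,7→0,3→2,8→3,g→4 1:x→5,7→1,3→6,8→7,g→8 2:x→6,7→2,3→9,8→10,g→4 3:x→7,7→11,3→10,8→3,g→12 4:x→8,7→4,3→5,8→12,g→4 5:x→5,7→5,3→5,8→5,g→5 6:x→5,7→6,3→13,8→14,g→8 7:x→5,7→15,3→14,8→7,g→16 8:x→5,7→8,3→5,8→16,g→8 9:x→13,7→5,3→9,8→9,g→17 10:x→14,7→18,3→9,8→10,g→12 11:x→15,7→11,3→18,8→19,g→20 12:x→16,7→20,3→5,8→12,g→12 13:x→5,7→5,3→13,8→13,g→21 14:x→5,7→22,3→13,8→14,g→16 15:x→5,7→15,3→22,8→23,g→24 16:x→5,7→24,3→5,8→16,g→16 17:x→21,7→5,3→5,8→17,g→17 18:x→22,7→18,3→25,8→26,g→20 19:x→23,7→19,3→26,8→5,g→27 20:x→24,7→20,3→5,8→27,g→20 21:x→5,7→5,3→5,8→21,g→21 22:x→5,7→22,3→28,8→29,g→24 23:x→5,7→23,3→29,8→5,g→30 24:x→5,7→24,3→5,8→30,g→24 25:x→28,7→5,3→25,8→31,g→32 26:x→29,7→26,3→31,8→5,g→27 27:x→30,7→27,3→5,8→5,g→27 28:x→5,7→5,3→28,8→33,g→34 29:x→5,7→29,3→33,8→5,g→30 30:x→5,7→30,3→5,8→5,g→30 31:x→33,7→5,3→31,8→5,g→35 32:x→34,7→5,3→5,8→35,g→32 33:x→5,7→5,3→33,8→5,g→36 34:x→5,7→5,3→5,8→36,g→34 35:x→36,7→5,3→5,8→5,g→35 36:x→5,7→5,3→5,8→5,g→36 (ε-aug+det+¬).
'xx': |S_i|=[50, 27, 4] end={s19,s22,s47,s8} rej; 2/2 del acc.
'g3': N↓-sim [50, 27, 4] end={s19,s36,s47,s8} — reject; 2/2 del acc.
'337': run [50, 42, 21, 4] end={s19,s21,s47,s8} rej; 3/3 deletions ∈↓L.
'8788': N↓-sim [50, 43, 32, 18, 3] end={s19,s47,s8} — reject; 4/4 del acc.
4 words, ⪯-incomp.


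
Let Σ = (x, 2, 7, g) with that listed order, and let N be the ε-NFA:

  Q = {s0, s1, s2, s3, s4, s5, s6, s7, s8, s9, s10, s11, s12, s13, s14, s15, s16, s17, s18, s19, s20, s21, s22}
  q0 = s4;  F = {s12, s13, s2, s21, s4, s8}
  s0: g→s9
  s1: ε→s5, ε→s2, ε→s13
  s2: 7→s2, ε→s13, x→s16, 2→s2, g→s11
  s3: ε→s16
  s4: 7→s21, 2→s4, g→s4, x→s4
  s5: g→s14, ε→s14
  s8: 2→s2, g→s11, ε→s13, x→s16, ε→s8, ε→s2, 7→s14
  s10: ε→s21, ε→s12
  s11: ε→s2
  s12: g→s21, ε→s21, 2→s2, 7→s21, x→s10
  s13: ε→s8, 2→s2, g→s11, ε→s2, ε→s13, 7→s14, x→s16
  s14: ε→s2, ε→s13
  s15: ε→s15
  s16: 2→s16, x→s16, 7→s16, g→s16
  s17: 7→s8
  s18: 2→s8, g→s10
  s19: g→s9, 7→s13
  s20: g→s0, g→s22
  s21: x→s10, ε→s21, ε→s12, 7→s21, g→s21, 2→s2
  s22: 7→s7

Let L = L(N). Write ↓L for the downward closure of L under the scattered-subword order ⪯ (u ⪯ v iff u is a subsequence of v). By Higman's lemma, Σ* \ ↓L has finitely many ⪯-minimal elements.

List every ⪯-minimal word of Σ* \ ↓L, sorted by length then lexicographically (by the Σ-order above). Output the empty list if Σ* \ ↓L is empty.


|Q|=23, |F|=6, |δ|=59 (21 ε).
min D↑ (4 st, q0=0, F={3}): 0:x→0,2→0,7→1,g→0 1:x→1,2→2,7→1,g→1 2:x→3,2→2,7→2,g→2 3:x→3,2→3,7→3,g→3 [Hopcroft].
'72x': N↓-sim [10, 9, 6, 1] end={s16} rej; 3/3 del acc.
1 words, ⪯-incomp.

Antichain: [72x].
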